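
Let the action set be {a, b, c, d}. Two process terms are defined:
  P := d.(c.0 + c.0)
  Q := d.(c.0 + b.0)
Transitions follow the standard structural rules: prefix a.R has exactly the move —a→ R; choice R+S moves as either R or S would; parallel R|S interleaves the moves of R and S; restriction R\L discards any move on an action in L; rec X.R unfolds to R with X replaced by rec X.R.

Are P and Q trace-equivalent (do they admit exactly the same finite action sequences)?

LTS(P): 3 reachable states
  m0 = d.(c.0 + c.0) :: -d-> m1
  m1 = c.0 + c.0 :: -c-> m2
  m2 = 0 :: stopped
LTS(Q): 3 reachable states
  n0 = d.(c.0 + b.0) :: -d-> n1
  n1 = c.0 + b.0 :: -b-> n2, -c-> n2
  n2 = 0 :: stopped
Trace ⟨db⟩ through Q, begin at {n0}:
  step 1 (d): {n1}
  step 2 (b): {n2}
  ✓ Q
Trace ⟨db⟩ through P, begin at {m0}:
  step 1 (d): {m1}
  step 2 (b): ∅  — P cannot continue

NO — witness ⟨db⟩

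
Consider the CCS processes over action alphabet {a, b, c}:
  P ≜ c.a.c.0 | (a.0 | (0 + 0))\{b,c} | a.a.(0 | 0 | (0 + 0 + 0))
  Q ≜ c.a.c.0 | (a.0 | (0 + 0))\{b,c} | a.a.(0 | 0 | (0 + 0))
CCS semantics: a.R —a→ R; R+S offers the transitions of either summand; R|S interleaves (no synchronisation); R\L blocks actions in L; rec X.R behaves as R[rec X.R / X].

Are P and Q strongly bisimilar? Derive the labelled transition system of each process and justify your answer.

LTS(P): 24 reachable states
  u0 = c.a.c.0 | (a.0 | (0 + 0))\{b,c} | a.a.(0 | 0 | (0 + 0 + 0)) → ··a··> u1, ··a··> u2, ··c··> u3
  u1 = c.a.c.0 | (0 | (0 + 0))\{b,c} | a.a.(0 | 0 | (0 + 0 + 0)) → ··a··> u4, ··c··> u5
  u2 = c.a.c.0 | (a.0 | (0 + 0))\{b,c} | a.(0 | 0 | (0 + 0 + 0)) → ··a··> u4, ··a··> u6, ··c··> u7
  u3 = a.c.0 | (a.0 | (0 + 0))\{b,c} | a.a.(0 | 0 | (0 + 0 + 0)) → ··a··> u5, ··a··> u7, ··a··> u8
  u4 = c.a.c.0 | (0 | (0 + 0))\{b,c} | a.(0 | 0 | (0 + 0 + 0)) → ··a··> u9, ··c··> u10
  u5 = a.c.0 | (0 | (0 + 0))\{b,c} | a.a.(0 | 0 | (0 + 0 + 0)) → ··a··> u10, ··a··> u11
  u6 = c.a.c.0 | (a.0 | (0 + 0))\{b,c} | (0 | 0 | (0 + 0 + 0)) → ··a··> u9, ··c··> u12
  u7 = a.c.0 | (a.0 | (0 + 0))\{b,c} | a.(0 | 0 | (0 + 0 + 0)) → ··a··> u10, ··a··> u12, ··a··> u13
  u8 = c.0 | (a.0 | (0 + 0))\{b,c} | a.a.(0 | 0 | (0 + 0 + 0)) → ··a··> u11, ··a··> u13, ··c··> u14
  u9 = c.a.c.0 | (0 | (0 + 0))\{b,c} | (0 | 0 | (0 + 0 + 0)) → ··c··> u15
  u10 = a.c.0 | (0 | (0 + 0))\{b,c} | a.(0 | 0 | (0 + 0 + 0)) → ··a··> u15, ··a··> u16
  u11 = c.0 | (0 | (0 + 0))\{b,c} | a.a.(0 | 0 | (0 + 0 + 0)) → ··a··> u16, ··c··> u17
  u12 = a.c.0 | (a.0 | (0 + 0))\{b,c} | (0 | 0 | (0 + 0 + 0)) → ··a··> u15, ··a··> u18
  u13 = c.0 | (a.0 | (0 + 0))\{b,c} | a.(0 | 0 | (0 + 0 + 0)) → ··a··> u16, ··a··> u18, ··c··> u19
  u14 = 0 | (a.0 | (0 + 0))\{b,c} | a.a.(0 | 0 | (0 + 0 + 0)) → ··a··> u17, ··a··> u19
  u15 = a.c.0 | (0 | (0 + 0))\{b,c} | (0 | 0 | (0 + 0 + 0)) → ··a··> u20
  u16 = c.0 | (0 | (0 + 0))\{b,c} | a.(0 | 0 | (0 + 0 + 0)) → ··a··> u20, ··c··> u21
  u17 = 0 | (0 | (0 + 0))\{b,c} | a.a.(0 | 0 | (0 + 0 + 0)) → ··a··> u21
  u18 = c.0 | (a.0 | (0 + 0))\{b,c} | (0 | 0 | (0 + 0 + 0)) → ··a··> u20, ··c··> u22
  u19 = 0 | (a.0 | (0 + 0))\{b,c} | a.(0 | 0 | (0 + 0 + 0)) → ··a··> u21, ··a··> u22
  u20 = c.0 | (0 | (0 + 0))\{b,c} | (0 | 0 | (0 + 0 + 0)) → ··c··> u23
  u21 = 0 | (0 | (0 + 0))\{b,c} | a.(0 | 0 | (0 + 0 + 0)) → ··a··> u23
  u22 = 0 | (a.0 | (0 + 0))\{b,c} | (0 | 0 | (0 + 0 + 0)) → ··a··> u23
  u23 = 0 | (0 | (0 + 0))\{b,c} | (0 | 0 | (0 + 0 + 0)) → ·
LTS(Q): 24 reachable states
  v0 = c.a.c.0 | (a.0 | (0 + 0))\{b,c} | a.a.(0 | 0 | (0 + 0)) → ··a··> v1, ··a··> v2, ··c··> v3
  v1 = c.a.c.0 | (0 | (0 + 0))\{b,c} | a.a.(0 | 0 | (0 + 0)) → ··a··> v4, ··c··> v5
  v2 = c.a.c.0 | (a.0 | (0 + 0))\{b,c} | a.(0 | 0 | (0 + 0)) → ··a··> v4, ··a··> v6, ··c··> v7
  v3 = a.c.0 | (a.0 | (0 + 0))\{b,c} | a.a.(0 | 0 | (0 + 0)) → ··a··> v5, ··a··> v7, ··a··> v8
  v4 = c.a.c.0 | (0 | (0 + 0))\{b,c} | a.(0 | 0 | (0 + 0)) → ··a··> v9, ··c··> v10
  v5 = a.c.0 | (0 | (0 + 0))\{b,c} | a.a.(0 | 0 | (0 + 0)) → ··a··> v10, ··a··> v11
  v6 = c.a.c.0 | (a.0 | (0 + 0))\{b,c} | (0 | 0 | (0 + 0)) → ··a··> v9, ··c··> v12
  v7 = a.c.0 | (a.0 | (0 + 0))\{b,c} | a.(0 | 0 | (0 + 0)) → ··a··> v10, ··a··> v12, ··a··> v13
  v8 = c.0 | (a.0 | (0 + 0))\{b,c} | a.a.(0 | 0 | (0 + 0)) → ··a··> v11, ··a··> v13, ··c··> v14
  v9 = c.a.c.0 | (0 | (0 + 0))\{b,c} | (0 | 0 | (0 + 0)) → ··c··> v15
  v10 = a.c.0 | (0 | (0 + 0))\{b,c} | a.(0 | 0 | (0 + 0)) → ··a··> v15, ··a··> v16
  v11 = c.0 | (0 | (0 + 0))\{b,c} | a.a.(0 | 0 | (0 + 0)) → ··a··> v16, ··c··> v17
  v12 = a.c.0 | (a.0 | (0 + 0))\{b,c} | (0 | 0 | (0 + 0)) → ··a··> v15, ··a··> v18
  v13 = c.0 | (a.0 | (0 + 0))\{b,c} | a.(0 | 0 | (0 + 0)) → ··a··> v16, ··a··> v18, ··c··> v19
  v14 = 0 | (a.0 | (0 + 0))\{b,c} | a.a.(0 | 0 | (0 + 0)) → ··a··> v17, ··a··> v19
  v15 = a.c.0 | (0 | (0 + 0))\{b,c} | (0 | 0 | (0 + 0)) → ··a··> v20
  v16 = c.0 | (0 | (0 + 0))\{b,c} | a.(0 | 0 | (0 + 0)) → ··a··> v20, ··c··> v21
  v17 = 0 | (0 | (0 + 0))\{b,c} | a.a.(0 | 0 | (0 + 0)) → ··a··> v21
  v18 = c.0 | (a.0 | (0 + 0))\{b,c} | (0 | 0 | (0 + 0)) → ··a··> v20, ··c··> v22
  v19 = 0 | (a.0 | (0 + 0))\{b,c} | a.(0 | 0 | (0 + 0)) → ··a··> v21, ··a··> v22
  v20 = c.0 | (0 | (0 + 0))\{b,c} | (0 | 0 | (0 + 0)) → ··c··> v23
  v21 = 0 | (0 | (0 + 0))\{b,c} | a.(0 | 0 | (0 + 0)) → ··a··> v23
  v22 = 0 | (a.0 | (0 + 0))\{b,c} | (0 | 0 | (0 + 0)) → ··a··> v23
  v23 = 0 | (0 | (0 + 0))\{b,c} | (0 | 0 | (0 + 0)) → ·
Partition-refinement fixed point:
  B0 = {u0, v0}
  B1 = {u1, u2, v1, v2}
  B2 = {u4, u6, v4, v6}
  B3 = {u10, u12, v10, v12}
  B4 = {u15, v15}
  B5 = {u20, v20}
  B6 = {u23, v23}
  B7 = {u16, u18, v16, v18}
  B8 = {u21, u22, v21, v22}
  B9 = {u9, v9}
  B10 = {u5, u7, v5, v7}
  B11 = {u11, u13, v11, v13}
  B12 = {u17, u19, v17, v19}
  B13 = {u3, v3}
  B14 = {u8, v8}
  B15 = {u14, v14}
u0 ∈ B0, v0 ∈ B0 → same block

bisimilar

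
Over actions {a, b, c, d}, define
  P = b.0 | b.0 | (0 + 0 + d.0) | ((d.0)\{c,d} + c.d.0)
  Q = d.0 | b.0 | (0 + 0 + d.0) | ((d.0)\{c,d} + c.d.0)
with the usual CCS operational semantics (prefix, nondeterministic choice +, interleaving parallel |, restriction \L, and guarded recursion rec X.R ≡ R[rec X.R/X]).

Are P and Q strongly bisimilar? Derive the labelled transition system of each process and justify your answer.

P's transition system — 24 states:
  p0 = b.0 | b.0 | (0 + 0 + d.0) | ((d.0)\{c,d} + c.d.0) ⊢ ··b··> p1, ··b··> p2, ··c··> p3, ··d··> p4
  p1 = 0 | b.0 | (0 + 0 + d.0) | ((d.0)\{c,d} + c.d.0) ⊢ ··b··> p5, ··c··> p6, ··d··> p7
  p2 = b.0 | 0 | (0 + 0 + d.0) | ((d.0)\{c,d} + c.d.0) ⊢ ··b··> p5, ··c··> p8, ··d··> p9
  p3 = b.0 | b.0 | (0 + 0 + d.0) | d.0 ⊢ ··b··> p6, ··b··> p8, ··d··> p10, ··d··> p11
  p4 = b.0 | b.0 | 0 | ((d.0)\{c,d} + c.d.0) ⊢ ··b··> p7, ··b··> p9, ··c··> p11
  p5 = 0 | 0 | (0 + 0 + d.0) | ((d.0)\{c,d} + c.d.0) ⊢ ··c··> p12, ··d··> p13
  p6 = 0 | b.0 | (0 + 0 + d.0) | d.0 ⊢ ··b··> p12, ··d··> p14, ··d··> p15
  p7 = 0 | b.0 | 0 | ((d.0)\{c,d} + c.d.0) ⊢ ··b··> p13, ··c··> p15
  p8 = b.0 | 0 | (0 + 0 + d.0) | d.0 ⊢ ··b··> p12, ··d··> p16, ··d··> p17
  p9 = b.0 | 0 | 0 | ((d.0)\{c,d} + c.d.0) ⊢ ··b··> p13, ··c··> p17
  p10 = b.0 | b.0 | (0 + 0 + d.0) | 0 ⊢ ··b··> p14, ··b··> p16, ··d··> p18
  p11 = b.0 | b.0 | 0 | d.0 ⊢ ··b··> p15, ··b··> p17, ··d··> p18
  p12 = 0 | 0 | (0 + 0 + d.0) | d.0 ⊢ ··d··> p19, ··d··> p20
  p13 = 0 | 0 | 0 | ((d.0)\{c,d} + c.d.0) ⊢ ··c··> p20
  p14 = 0 | b.0 | (0 + 0 + d.0) | 0 ⊢ ··b··> p19, ··d··> p21
  p15 = 0 | b.0 | 0 | d.0 ⊢ ··b··> p20, ··d··> p21
  p16 = b.0 | 0 | (0 + 0 + d.0) | 0 ⊢ ··b··> p19, ··d··> p22
  p17 = b.0 | 0 | 0 | d.0 ⊢ ··b··> p20, ··d··> p22
  p18 = b.0 | b.0 | 0 | 0 ⊢ ··b··> p21, ··b··> p22
  p19 = 0 | 0 | (0 + 0 + d.0) | 0 ⊢ ··d··> p23
  p20 = 0 | 0 | 0 | d.0 ⊢ ··d··> p23
  p21 = 0 | b.0 | 0 | 0 ⊢ ··b··> p23
  p22 = b.0 | 0 | 0 | 0 ⊢ ··b··> p23
  p23 = 0 | 0 | 0 | 0 ⊢ ∅
Q's transition system — 24 states:
  q0 = d.0 | b.0 | (0 + 0 + d.0) | ((d.0)\{c,d} + c.d.0) ⊢ ··b··> q1, ··c··> q2, ··d··> q3, ··d··> q4
  q1 = d.0 | 0 | (0 + 0 + d.0) | ((d.0)\{c,d} + c.d.0) ⊢ ··c··> q5, ··d··> q6, ··d··> q7
  q2 = d.0 | b.0 | (0 + 0 + d.0) | d.0 ⊢ ··b··> q5, ··d··> q10, ··d··> q8, ··d··> q9
  q3 = 0 | b.0 | (0 + 0 + d.0) | ((d.0)\{c,d} + c.d.0) ⊢ ··b··> q6, ··c··> q8, ··d··> q11
  q4 = d.0 | b.0 | 0 | ((d.0)\{c,d} + c.d.0) ⊢ ··b··> q7, ··c··> q10, ··d··> q11
  q5 = d.0 | 0 | (0 + 0 + d.0) | d.0 ⊢ ··d··> q12, ··d··> q13, ··d··> q14
  q6 = 0 | 0 | (0 + 0 + d.0) | ((d.0)\{c,d} + c.d.0) ⊢ ··c··> q12, ··d··> q15
  q7 = d.0 | 0 | 0 | ((d.0)\{c,d} + c.d.0) ⊢ ··c··> q14, ··d··> q15
  q8 = 0 | b.0 | (0 + 0 + d.0) | d.0 ⊢ ··b··> q12, ··d··> q16, ··d··> q17
  q9 = d.0 | b.0 | (0 + 0 + d.0) | 0 ⊢ ··b··> q13, ··d··> q16, ··d··> q18
  q10 = d.0 | b.0 | 0 | d.0 ⊢ ··b··> q14, ··d··> q17, ··d··> q18
  q11 = 0 | b.0 | 0 | ((d.0)\{c,d} + c.d.0) ⊢ ··b··> q15, ··c··> q17
  q12 = 0 | 0 | (0 + 0 + d.0) | d.0 ⊢ ··d··> q19, ··d··> q20
  q13 = d.0 | 0 | (0 + 0 + d.0) | 0 ⊢ ··d··> q19, ··d··> q21
  q14 = d.0 | 0 | 0 | d.0 ⊢ ··d··> q20, ··d··> q21
  q15 = 0 | 0 | 0 | ((d.0)\{c,d} + c.d.0) ⊢ ··c··> q20
  q16 = 0 | b.0 | (0 + 0 + d.0) | 0 ⊢ ··b··> q19, ··d··> q22
  q17 = 0 | b.0 | 0 | d.0 ⊢ ··b··> q20, ··d··> q22
  q18 = d.0 | b.0 | 0 | 0 ⊢ ··b··> q21, ··d··> q22
  q19 = 0 | 0 | (0 + 0 + d.0) | 0 ⊢ ··d··> q23
  q20 = 0 | 0 | 0 | d.0 ⊢ ··d··> q23
  q21 = d.0 | 0 | 0 | 0 ⊢ ··d··> q23
  q22 = 0 | b.0 | 0 | 0 ⊢ ··b··> q23
  q23 = 0 | 0 | 0 | 0 ⊢ ∅
Coarsest stable partition (strong bisimilarity classes):
  B0 = {p0}
  B1 = {p1, p2, q3, q4}
  B2 = {p6, p8, q10, q8, q9}
  B3 = {p12, q12, q13, q14}
  B4 = {p19, p20, q19, q20, q21}
  B5 = {p23, q23}
  B6 = {p14, p15, p16, p17, q16, q17, q18}
  B7 = {p21, p22, q22}
  B8 = {p5, q6, q7}
  B9 = {p13, q15}
  B10 = {p7, p9, q11}
  B11 = {p3}
  B12 = {p10, p11}
  B13 = {p18}
  B14 = {p4}
  B15 = {q0}
  B16 = {q2}
  B17 = {q5}
  B18 = {q1}
p0 ∈ B0, q0 ∈ B15 → different blocks

not bisimilar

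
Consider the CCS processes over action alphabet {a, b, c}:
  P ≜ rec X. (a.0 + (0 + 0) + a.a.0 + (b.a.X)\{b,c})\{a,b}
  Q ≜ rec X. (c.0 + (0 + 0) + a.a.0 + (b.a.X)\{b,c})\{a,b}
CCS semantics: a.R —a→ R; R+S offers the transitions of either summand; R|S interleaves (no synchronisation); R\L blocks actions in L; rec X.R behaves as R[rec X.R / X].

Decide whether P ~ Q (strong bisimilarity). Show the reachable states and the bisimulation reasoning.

P's transition system — 1 states:
  u0 = rec X. (a.0 + (0 + 0) + a.a.0 + (b.a.X)\{b,c})\{a,b} :: stopped
Q's transition system — 2 states:
  v0 = rec X. (c.0 + (0 + 0) + a.a.0 + (b.a.X)\{b,c})\{a,b} :: --c--▸ v1
  v1 = 0\{a,b} :: stopped
Coarsest stable partition (strong bisimilarity classes):
  B0 = {u0, v1}
  B1 = {v0}
u0 ∈ B0, v0 ∈ B1 → different blocks

not bisimilar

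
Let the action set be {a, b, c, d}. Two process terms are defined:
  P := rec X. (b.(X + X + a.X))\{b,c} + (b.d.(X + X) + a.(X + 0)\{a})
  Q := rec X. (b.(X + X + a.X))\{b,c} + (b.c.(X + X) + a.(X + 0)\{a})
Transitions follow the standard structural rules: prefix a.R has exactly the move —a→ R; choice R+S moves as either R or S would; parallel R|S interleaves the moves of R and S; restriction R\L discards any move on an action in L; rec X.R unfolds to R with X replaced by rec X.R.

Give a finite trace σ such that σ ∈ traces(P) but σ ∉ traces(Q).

P's transition system — 6 states:
  p0 = rec X. (b.(X + X + a.X))\{b,c} + (b.d.(X + X) + a.(X + 0)\{a}) → --a--▸ p1, --b--▸ p2
  p1 = ((rec X. (b.(X + X + a.X))\{b,c} + (b.d.(X + X) + a.(X + 0)\{a})) + 0)\{a} → --b--▸ p3
  p2 = d.((rec X. (b.(X + X + a.X))\{b,c} + (b.d.(X + X) + a.(X + 0)\{a})) + (rec X. (b.(X + X + a.X))\{b,c} + (b.d.(X + X) + a.(X + 0)\{a}))) → --d--▸ p4
  p3 = (d.((rec X. (b.(X + X + a.X))\{b,c} + (b.d.(X + X) + a.(X + 0)\{a})) + (rec X. (b.(X + X + a.X))\{b,c} + (b.d.(X + X) + a.(X + 0)\{a}))))\{a} → --d--▸ p5
  p4 = (rec X. (b.(X + X + a.X))\{b,c} + (b.d.(X + X) + a.(X + 0)\{a})) + (rec X. (b.(X + X + a.X))\{b,c} + (b.d.(X + X) + a.(X + 0)\{a})) → --a--▸ p1, --b--▸ p2
  p5 = ((rec X. (b.(X + X + a.X))\{b,c} + (b.d.(X + X) + a.(X + 0)\{a})) + (rec X. (b.(X + X + a.X))\{b,c} + (b.d.(X + X) + a.(X + 0)\{a})))\{a} → --b--▸ p3
Q's transition system — 6 states:
  q0 = rec X. (b.(X + X + a.X))\{b,c} + (b.c.(X + X) + a.(X + 0)\{a}) → --a--▸ q1, --b--▸ q2
  q1 = ((rec X. (b.(X + X + a.X))\{b,c} + (b.c.(X + X) + a.(X + 0)\{a})) + 0)\{a} → --b--▸ q3
  q2 = c.((rec X. (b.(X + X + a.X))\{b,c} + (b.c.(X + X) + a.(X + 0)\{a})) + (rec X. (b.(X + X + a.X))\{b,c} + (b.c.(X + X) + a.(X + 0)\{a}))) → --c--▸ q4
  q3 = (c.((rec X. (b.(X + X + a.X))\{b,c} + (b.c.(X + X) + a.(X + 0)\{a})) + (rec X. (b.(X + X + a.X))\{b,c} + (b.c.(X + X) + a.(X + 0)\{a}))))\{a} → --c--▸ q5
  q4 = (rec X. (b.(X + X + a.X))\{b,c} + (b.c.(X + X) + a.(X + 0)\{a})) + (rec X. (b.(X + X + a.X))\{b,c} + (b.c.(X + X) + a.(X + 0)\{a})) → --a--▸ q1, --b--▸ q2
  q5 = ((rec X. (b.(X + X + a.X))\{b,c} + (b.c.(X + X) + a.(X + 0)\{a})) + (rec X. (b.(X + X + a.X))\{b,c} + (b.c.(X + X) + a.(X + 0)\{a})))\{a} → --b--▸ q3
Run σ = ⟨bd⟩ on P: start {p0}
  after b @ step 1: {p2}
  after d @ step 2: {p4}
  P completes σ.
Run σ = ⟨bd⟩ on Q: start {q0}
  after b @ step 1: {q2}
  after d @ step 2: ∅ (Q stuck)

bd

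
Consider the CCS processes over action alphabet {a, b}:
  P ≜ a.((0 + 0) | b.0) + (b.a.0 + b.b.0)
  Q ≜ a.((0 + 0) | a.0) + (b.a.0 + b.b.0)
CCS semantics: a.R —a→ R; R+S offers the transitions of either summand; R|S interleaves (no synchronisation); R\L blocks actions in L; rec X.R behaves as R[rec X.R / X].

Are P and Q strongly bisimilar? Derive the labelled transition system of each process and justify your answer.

not bisimilar

Reachable graph of P (6 states):
  p0 = a.((0 + 0) | b.0) + (b.a.0 + b.b.0) ⊢ -a-> p1, -b-> p2, -b-> p3
  p1 = (0 + 0) | b.0 ⊢ -b-> p4
  p2 = a.0 ⊢ -a-> p5
  p3 = b.0 ⊢ -b-> p5
  p4 = (0 + 0) | 0 ⊢ ·
  p5 = 0 ⊢ ·
Reachable graph of Q (6 states):
  q0 = a.((0 + 0) | a.0) + (b.a.0 + b.b.0) ⊢ -a-> q1, -b-> q2, -b-> q3
  q1 = (0 + 0) | a.0 ⊢ -a-> q4
  q2 = a.0 ⊢ -a-> q5
  q3 = b.0 ⊢ -b-> q5
  q4 = (0 + 0) | 0 ⊢ ·
  q5 = 0 ⊢ ·
Partition-refinement fixed point:
  B0 = {p0}
  B1 = {p1, p3, q3}
  B2 = {p4, p5, q4, q5}
  B3 = {p2, q1, q2}
  B4 = {q0}
p0 ∈ B0, q0 ∈ B4 → different blocks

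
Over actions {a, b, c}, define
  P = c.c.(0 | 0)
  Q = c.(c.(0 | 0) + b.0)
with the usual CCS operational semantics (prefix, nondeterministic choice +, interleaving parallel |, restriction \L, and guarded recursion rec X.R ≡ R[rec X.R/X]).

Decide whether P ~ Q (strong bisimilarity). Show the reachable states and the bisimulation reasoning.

P ≁ Q

LTS(P): 3 reachable states
  s0 = c.c.(0 | 0) ⊢ —c→ s1
  s1 = c.(0 | 0) ⊢ —c→ s2
  s2 = 0 | 0 ⊢ (no moves)
LTS(Q): 4 reachable states
  t0 = c.(c.(0 | 0) + b.0) ⊢ —c→ t1
  t1 = c.(0 | 0) + b.0 ⊢ —b→ t2, —c→ t3
  t2 = 0 ⊢ (no moves)
  t3 = 0 | 0 ⊢ (no moves)
Coarsest stable partition (strong bisimilarity classes):
  B0 = {s0}
  B1 = {s1}
  B2 = {s2, t2, t3}
  B3 = {t0}
  B4 = {t1}
s0 ∈ B0, t0 ∈ B3 → different blocks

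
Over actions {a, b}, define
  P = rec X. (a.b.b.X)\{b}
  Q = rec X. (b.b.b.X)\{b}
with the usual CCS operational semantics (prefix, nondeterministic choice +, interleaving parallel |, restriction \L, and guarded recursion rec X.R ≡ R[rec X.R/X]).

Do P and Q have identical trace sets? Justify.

NO — witness ⟨a⟩

Reachable graph of P (2 states):
  s0 = rec X. (a.b.b.X)\{b} :: ··a··> s1
  s1 = (b.b.(rec X. (a.b.b.X)\{b}))\{b} :: (no moves)
Reachable graph of Q (1 states):
  t0 = rec X. (b.b.b.X)\{b} :: (no moves)
Executing a from P (initial set {s0}):
  step 1 (a): {s1}
  — P admits the full trace.
Executing a from Q (initial set {t0}):
  step 1 (a): ∅  — Q cannot continue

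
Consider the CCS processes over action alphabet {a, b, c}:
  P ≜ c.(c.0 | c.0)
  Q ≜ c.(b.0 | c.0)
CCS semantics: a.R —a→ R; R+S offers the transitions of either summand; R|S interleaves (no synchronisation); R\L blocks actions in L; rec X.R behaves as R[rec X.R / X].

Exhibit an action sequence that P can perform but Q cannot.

ccc

LTS(P): 5 reachable states
  m0 = c.(c.0 | c.0) | —c→ m1
  m1 = c.0 | c.0 | —c→ m2, —c→ m3
  m2 = 0 | c.0 | —c→ m4
  m3 = c.0 | 0 | —c→ m4
  m4 = 0 | 0 | (no moves)
LTS(Q): 5 reachable states
  n0 = c.(b.0 | c.0) | —c→ n1
  n1 = b.0 | c.0 | —b→ n2, —c→ n3
  n2 = 0 | c.0 | —c→ n4
  n3 = b.0 | 0 | —b→ n4
  n4 = 0 | 0 | (no moves)
Trace ⟨ccc⟩ through P, begin at {m0}:
  step 1 (c): {m1}
  step 2 (c): {m2, m3}
  step 3 (c): {m4}
  ✓ P
Trace ⟨ccc⟩ through Q, begin at {n0}:
  step 1 (c): {n1}
  step 2 (c): {n3}
  step 3 (c): no successor for Q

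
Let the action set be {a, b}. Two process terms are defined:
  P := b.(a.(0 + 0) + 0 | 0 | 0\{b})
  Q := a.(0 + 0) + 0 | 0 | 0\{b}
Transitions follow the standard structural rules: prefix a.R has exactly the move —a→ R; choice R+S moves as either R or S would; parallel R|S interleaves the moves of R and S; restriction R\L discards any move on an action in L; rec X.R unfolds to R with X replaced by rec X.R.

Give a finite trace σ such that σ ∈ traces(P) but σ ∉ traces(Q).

Reachable graph of P (3 states):
  s0 = b.(a.(0 + 0) + 0 | 0 | 0\{b}) | -b-> s1
  s1 = a.(0 + 0) + 0 | 0 | 0\{b} | -a-> s2
  s2 = 0 + 0 | ·
Reachable graph of Q (2 states):
  t0 = a.(0 + 0) + 0 | 0 | 0\{b} | -a-> t1
  t1 = 0 + 0 | ·
Trace ⟨b⟩ through P, begin at {s0}:
  after b @ step 1: {s1}
  — P admits the full trace.
Trace ⟨b⟩ through Q, begin at {t0}:
  after b @ step 1: ∅ (Q stuck)

b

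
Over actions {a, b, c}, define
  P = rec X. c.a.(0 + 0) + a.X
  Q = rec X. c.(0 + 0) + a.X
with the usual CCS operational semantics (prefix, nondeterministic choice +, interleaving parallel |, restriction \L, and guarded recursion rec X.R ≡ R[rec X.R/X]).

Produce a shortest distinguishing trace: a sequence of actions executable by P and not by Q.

ca

Reachable graph of P (3 states):
  p0 = rec X. c.a.(0 + 0) + a.X :: ··a··> p0, ··c··> p1
  p1 = a.(0 + 0) :: ··a··> p2
  p2 = 0 + 0 :: (no moves)
Reachable graph of Q (2 states):
  q0 = rec X. c.(0 + 0) + a.X :: ··a··> q0, ··c··> q1
  q1 = 0 + 0 :: (no moves)
Executing ca from P (initial set {p0}):
  [1] c ⇒ {p1}
  [2] a ⇒ {p2}
  ✓ P
Executing ca from Q (initial set {q0}):
  [1] c ⇒ {q1}
  [2] a ⇒ ∅ (Q stuck)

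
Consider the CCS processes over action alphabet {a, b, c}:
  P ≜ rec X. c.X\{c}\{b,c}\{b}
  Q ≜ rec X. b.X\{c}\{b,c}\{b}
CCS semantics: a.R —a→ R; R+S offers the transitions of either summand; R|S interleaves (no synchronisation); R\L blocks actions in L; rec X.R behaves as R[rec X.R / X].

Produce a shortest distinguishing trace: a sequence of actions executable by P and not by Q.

Reachable graph of P (2 states):
  s0 = rec X. c.X\{c}\{b,c}\{b} → --c--▸ s1
  s1 = (rec X. c.X\{c}\{b,c}\{b})\{c}\{b,c}\{b} → deadlocked
Reachable graph of Q (2 states):
  t0 = rec X. b.X\{c}\{b,c}\{b} → --b--▸ t1
  t1 = (rec X. b.X\{c}\{b,c}\{b})\{c}\{b,c}\{b} → deadlocked
Run σ = ⟨c⟩ on P: start {s0}
  after c @ step 1: {s1}
  — P admits the full trace.
Run σ = ⟨c⟩ on Q: start {t0}
  after c @ step 1: ∅ (Q stuck)

c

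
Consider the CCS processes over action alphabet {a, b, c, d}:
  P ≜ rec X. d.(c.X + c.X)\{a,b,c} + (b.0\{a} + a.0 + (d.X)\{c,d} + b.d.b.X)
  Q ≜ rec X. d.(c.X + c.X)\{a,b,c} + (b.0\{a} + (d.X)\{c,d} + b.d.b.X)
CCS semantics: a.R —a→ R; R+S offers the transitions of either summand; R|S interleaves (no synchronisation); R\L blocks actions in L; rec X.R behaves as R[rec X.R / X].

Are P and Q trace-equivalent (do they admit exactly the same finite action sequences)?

Reachable graph of P (6 states):
  s0 = rec X. d.(c.X + c.X)\{a,b,c} + (b.0\{a} + a.0 + (d.X)\{c,d} + b.d.b.X) → ··a··> s1, ··b··> s2, ··b··> s3, ··d··> s4
  s1 = 0 → ·
  s2 = 0\{a} → ·
  s3 = d.b.(rec X. d.(c.X + c.X)\{a,b,c} + (b.0\{a} + a.0 + (d.X)\{c,d} + b.d.b.X)) → ··d··> s5
  s4 = (c.(rec X. d.(c.X + c.X)\{a,b,c} + (b.0\{a} + a.0 + (d.X)\{c,d} + b.d.b.X)) + c.(rec X. d.(c.X + c.X)\{a,b,c} + (b.0\{a} + a.0 + (d.X)\{c,d} + b.d.b.X)))\{a,b,c} → ·
  s5 = b.(rec X. d.(c.X + c.X)\{a,b,c} + (b.0\{a} + a.0 + (d.X)\{c,d} + b.d.b.X)) → ··b··> s0
Reachable graph of Q (5 states):
  t0 = rec X. d.(c.X + c.X)\{a,b,c} + (b.0\{a} + (d.X)\{c,d} + b.d.b.X) → ··b··> t1, ··b··> t2, ··d··> t3
  t1 = 0\{a} → ·
  t2 = d.b.(rec X. d.(c.X + c.X)\{a,b,c} + (b.0\{a} + (d.X)\{c,d} + b.d.b.X)) → ··d··> t4
  t3 = (c.(rec X. d.(c.X + c.X)\{a,b,c} + (b.0\{a} + (d.X)\{c,d} + b.d.b.X)) + c.(rec X. d.(c.X + c.X)\{a,b,c} + (b.0\{a} + (d.X)\{c,d} + b.d.b.X)))\{a,b,c} → ·
  t4 = b.(rec X. d.(c.X + c.X)\{a,b,c} + (b.0\{a} + (d.X)\{c,d} + b.d.b.X)) → ··b··> t0
Trace ⟨a⟩ through P, begin at {s0}:
  step 1 (a): {s1}
  — P admits the full trace.
Trace ⟨a⟩ through Q, begin at {t0}:
  step 1 (a): no successor for Q

NO — witness ⟨a⟩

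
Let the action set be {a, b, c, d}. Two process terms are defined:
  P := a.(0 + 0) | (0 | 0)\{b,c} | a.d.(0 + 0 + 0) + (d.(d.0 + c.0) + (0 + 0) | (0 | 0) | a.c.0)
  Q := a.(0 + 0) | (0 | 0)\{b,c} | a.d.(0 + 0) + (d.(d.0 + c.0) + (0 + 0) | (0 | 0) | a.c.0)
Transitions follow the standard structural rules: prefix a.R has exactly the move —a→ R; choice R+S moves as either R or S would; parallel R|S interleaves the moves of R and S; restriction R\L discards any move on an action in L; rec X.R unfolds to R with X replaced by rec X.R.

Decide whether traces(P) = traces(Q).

traces(P) = traces(Q)

LTS(P): 10 reachable states
  u0 = a.(0 + 0) | (0 | 0)\{b,c} | a.d.(0 + 0 + 0) + (d.(d.0 + c.0) + (0 + 0) | (0 | 0) | a.c.0) has moves —a→ u1, —a→ u2, —a→ u3, —d→ u4
  u1 = (0 + 0) | (0 | 0) | c.0 has moves —c→ u5
  u2 = (0 + 0) | (0 | 0)\{b,c} | a.d.(0 + 0 + 0) has moves —a→ u6
  u3 = a.(0 + 0) | (0 | 0)\{b,c} | d.(0 + 0 + 0) has moves —a→ u6, —d→ u7
  u4 = d.0 + c.0 has moves —c→ u8, —d→ u8
  u5 = (0 + 0) | (0 | 0) | 0 has moves (no moves)
  u6 = (0 + 0) | (0 | 0)\{b,c} | d.(0 + 0 + 0) has moves —d→ u9
  u7 = a.(0 + 0) | (0 | 0)\{b,c} | (0 + 0 + 0) has moves —a→ u9
  u8 = 0 has moves (no moves)
  u9 = (0 + 0) | (0 | 0)\{b,c} | (0 + 0 + 0) has moves (no moves)
LTS(Q): 10 reachable states
  v0 = a.(0 + 0) | (0 | 0)\{b,c} | a.d.(0 + 0) + (d.(d.0 + c.0) + (0 + 0) | (0 | 0) | a.c.0) has moves —a→ v1, —a→ v2, —a→ v3, —d→ v4
  v1 = (0 + 0) | (0 | 0) | c.0 has moves —c→ v5
  v2 = (0 + 0) | (0 | 0)\{b,c} | a.d.(0 + 0) has moves —a→ v6
  v3 = a.(0 + 0) | (0 | 0)\{b,c} | d.(0 + 0) has moves —a→ v6, —d→ v7
  v4 = d.0 + c.0 has moves —c→ v8, —d→ v8
  v5 = (0 + 0) | (0 | 0) | 0 has moves (no moves)
  v6 = (0 + 0) | (0 | 0)\{b,c} | d.(0 + 0) has moves —d→ v9
  v7 = a.(0 + 0) | (0 | 0)\{b,c} | (0 + 0) has moves —a→ v9
  v8 = 0 has moves (no moves)
  v9 = (0 + 0) | (0 | 0)\{b,c} | (0 + 0) has moves (no moves)
Partition-refinement fixed point:
  B0 = {u0, v0}
  B1 = {u3, v3}
  B2 = {u7, v7}
  B3 = {u5, u8, u9, v5, v8, v9}
  B4 = {u6, v6}
  B5 = {u2, v2}
  B6 = {u1, v1}
  B7 = {u4, v4}
u0 ∈ B0, v0 ∈ B0 → same block
Bisimilar ⇒ trace-equivalent.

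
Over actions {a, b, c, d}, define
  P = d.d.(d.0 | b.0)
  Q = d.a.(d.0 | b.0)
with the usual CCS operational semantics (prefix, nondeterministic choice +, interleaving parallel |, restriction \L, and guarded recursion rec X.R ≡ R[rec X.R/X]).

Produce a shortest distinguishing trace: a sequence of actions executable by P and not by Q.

Reachable graph of P (6 states):
  s0 = d.d.(d.0 | b.0) → —d→ s1
  s1 = d.(d.0 | b.0) → —d→ s2
  s2 = d.0 | b.0 → —b→ s3, —d→ s4
  s3 = d.0 | 0 → —d→ s5
  s4 = 0 | b.0 → —b→ s5
  s5 = 0 | 0 → deadlocked
Reachable graph of Q (6 states):
  t0 = d.a.(d.0 | b.0) → —d→ t1
  t1 = a.(d.0 | b.0) → —a→ t2
  t2 = d.0 | b.0 → —b→ t3, —d→ t4
  t3 = d.0 | 0 → —d→ t5
  t4 = 0 | b.0 → —b→ t5
  t5 = 0 | 0 → deadlocked
Run σ = ⟨dd⟩ on P: start {s0}
  after d @ step 1: {s1}
  after d @ step 2: {s2}
  P completes σ.
Run σ = ⟨dd⟩ on Q: start {t0}
  after d @ step 1: {t1}
  after d @ step 2: ∅  — Q cannot continue

dd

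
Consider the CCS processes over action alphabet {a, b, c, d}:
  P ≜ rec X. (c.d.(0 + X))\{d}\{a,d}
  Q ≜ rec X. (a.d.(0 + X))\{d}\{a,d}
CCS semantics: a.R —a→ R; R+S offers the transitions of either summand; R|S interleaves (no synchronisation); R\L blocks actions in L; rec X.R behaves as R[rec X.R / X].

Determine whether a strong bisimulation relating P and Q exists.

NO

LTS(P): 2 reachable states
  s0 = rec X. (c.d.(0 + X))\{d}\{a,d} | =c=> s1
  s1 = (d.(0 + (rec X. (c.d.(0 + X))\{d}\{a,d})))\{d}\{a,d} | deadlocked
LTS(Q): 1 reachable states
  t0 = rec X. (a.d.(0 + X))\{d}\{a,d} | deadlocked
Partition-refinement fixed point:
  B0 = {s0}
  B1 = {s1, t0}
s0 ∈ B0, t0 ∈ B1 → different blocks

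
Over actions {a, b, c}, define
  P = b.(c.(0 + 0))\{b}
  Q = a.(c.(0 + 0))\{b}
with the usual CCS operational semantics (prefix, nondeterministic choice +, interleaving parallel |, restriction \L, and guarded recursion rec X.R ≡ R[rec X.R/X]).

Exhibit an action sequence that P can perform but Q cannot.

b

LTS(P): 3 reachable states
  u0 = b.(c.(0 + 0))\{b} | --b--▸ u1
  u1 = (c.(0 + 0))\{b} | --c--▸ u2
  u2 = (0 + 0)\{b} | ∅
LTS(Q): 3 reachable states
  v0 = a.(c.(0 + 0))\{b} | --a--▸ v1
  v1 = (c.(0 + 0))\{b} | --c--▸ v2
  v2 = (0 + 0)\{b} | ∅
Run σ = ⟨b⟩ on P: start {u0}
  [1] b ⇒ {u1}
  — P admits the full trace.
Run σ = ⟨b⟩ on Q: start {v0}
  [1] b ⇒ ∅ (Q stuck)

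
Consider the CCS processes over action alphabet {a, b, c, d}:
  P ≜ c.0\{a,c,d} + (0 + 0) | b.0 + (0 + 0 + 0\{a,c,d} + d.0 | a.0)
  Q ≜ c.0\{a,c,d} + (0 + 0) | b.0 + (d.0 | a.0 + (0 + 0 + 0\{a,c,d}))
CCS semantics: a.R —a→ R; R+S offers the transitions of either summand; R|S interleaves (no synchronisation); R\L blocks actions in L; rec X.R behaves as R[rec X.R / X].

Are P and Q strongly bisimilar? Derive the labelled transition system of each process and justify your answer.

LTS(P): 6 reachable states
  p0 = c.0\{a,c,d} + (0 + 0) | b.0 + (0 + 0 + 0\{a,c,d} + d.0 | a.0) :: —a→ p1, —b→ p2, —c→ p3, —d→ p4
  p1 = d.0 | 0 :: —d→ p5
  p2 = (0 + 0) | 0 :: ·
  p3 = 0\{a,c,d} :: ·
  p4 = 0 | a.0 :: —a→ p5
  p5 = 0 | 0 :: ·
LTS(Q): 6 reachable states
  q0 = c.0\{a,c,d} + (0 + 0) | b.0 + (d.0 | a.0 + (0 + 0 + 0\{a,c,d})) :: —a→ q1, —b→ q2, —c→ q3, —d→ q4
  q1 = d.0 | 0 :: —d→ q5
  q2 = (0 + 0) | 0 :: ·
  q3 = 0\{a,c,d} :: ·
  q4 = 0 | a.0 :: —a→ q5
  q5 = 0 | 0 :: ·
Coarsest stable partition (strong bisimilarity classes):
  B0 = {p0, q0}
  B1 = {p4, q4}
  B2 = {p2, p3, p5, q2, q3, q5}
  B3 = {p1, q1}
p0 ∈ B0, q0 ∈ B0 → same block

P ~ Q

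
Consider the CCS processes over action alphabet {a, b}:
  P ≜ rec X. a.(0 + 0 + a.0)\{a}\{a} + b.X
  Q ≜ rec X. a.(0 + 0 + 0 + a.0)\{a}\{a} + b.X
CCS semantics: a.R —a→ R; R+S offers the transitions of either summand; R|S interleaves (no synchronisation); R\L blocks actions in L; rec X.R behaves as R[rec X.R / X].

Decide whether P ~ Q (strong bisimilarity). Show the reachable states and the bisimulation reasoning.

YES

LTS(P): 2 reachable states
  u0 = rec X. a.(0 + 0 + a.0)\{a}\{a} + b.X :: --a--▸ u1, --b--▸ u0
  u1 = (0 + 0 + a.0)\{a}\{a} :: stopped
LTS(Q): 2 reachable states
  v0 = rec X. a.(0 + 0 + 0 + a.0)\{a}\{a} + b.X :: --a--▸ v1, --b--▸ v0
  v1 = (0 + 0 + 0 + a.0)\{a}\{a} :: stopped
Bisimilarity quotient blocks:
  B0 = {u0, v0}
  B1 = {u1, v1}
u0 ∈ B0, v0 ∈ B0 → same block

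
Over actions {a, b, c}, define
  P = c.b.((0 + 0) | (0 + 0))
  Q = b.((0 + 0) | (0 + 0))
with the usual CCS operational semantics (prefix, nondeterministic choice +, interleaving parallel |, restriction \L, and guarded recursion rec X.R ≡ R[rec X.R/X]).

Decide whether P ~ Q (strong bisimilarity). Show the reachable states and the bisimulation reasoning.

not bisimilar

Reachable graph of P (3 states):
  s0 = c.b.((0 + 0) | (0 + 0)) → =c=> s1
  s1 = b.((0 + 0) | (0 + 0)) → =b=> s2
  s2 = (0 + 0) | (0 + 0) → stopped
Reachable graph of Q (2 states):
  t0 = b.((0 + 0) | (0 + 0)) → =b=> t1
  t1 = (0 + 0) | (0 + 0) → stopped
Coarsest stable partition (strong bisimilarity classes):
  B0 = {s0}
  B1 = {s1, t0}
  B2 = {s2, t1}
s0 ∈ B0, t0 ∈ B1 → different blocks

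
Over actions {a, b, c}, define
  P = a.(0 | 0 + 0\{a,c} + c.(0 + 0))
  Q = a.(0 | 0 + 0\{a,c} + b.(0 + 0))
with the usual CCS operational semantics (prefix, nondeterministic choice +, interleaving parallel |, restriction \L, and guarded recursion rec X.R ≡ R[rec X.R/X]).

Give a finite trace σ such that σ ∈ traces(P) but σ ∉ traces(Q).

ac

Reachable graph of P (3 states):
  p0 = a.(0 | 0 + 0\{a,c} + c.(0 + 0)) :: —a→ p1
  p1 = 0 | 0 + 0\{a,c} + c.(0 + 0) :: —c→ p2
  p2 = 0 + 0 :: stopped
Reachable graph of Q (3 states):
  q0 = a.(0 | 0 + 0\{a,c} + b.(0 + 0)) :: —a→ q1
  q1 = 0 | 0 + 0\{a,c} + b.(0 + 0) :: —b→ q2
  q2 = 0 + 0 :: stopped
Executing ac from P (initial set {p0}):
  step 1 (a): {p1}
  step 2 (c): {p2}
  P completes σ.
Executing ac from Q (initial set {q0}):
  step 1 (a): {q1}
  step 2 (c): ∅ (Q stuck)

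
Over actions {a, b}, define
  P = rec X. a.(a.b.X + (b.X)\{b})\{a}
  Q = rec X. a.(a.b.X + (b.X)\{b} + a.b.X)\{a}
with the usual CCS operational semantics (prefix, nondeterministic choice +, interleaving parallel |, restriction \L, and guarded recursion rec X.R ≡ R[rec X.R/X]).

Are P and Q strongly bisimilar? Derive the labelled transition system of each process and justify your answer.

Reachable graph of P (2 states):
  m0 = rec X. a.(a.b.X + (b.X)\{b})\{a} ⊢ ··a··> m1
  m1 = (a.b.(rec X. a.(a.b.X + (b.X)\{b})\{a}) + (b.(rec X. a.(a.b.X + (b.X)\{b})\{a}))\{b})\{a} ⊢ deadlocked
Reachable graph of Q (2 states):
  n0 = rec X. a.(a.b.X + (b.X)\{b} + a.b.X)\{a} ⊢ ··a··> n1
  n1 = (a.b.(rec X. a.(a.b.X + (b.X)\{b} + a.b.X)\{a}) + (b.(rec X. a.(a.b.X + (b.X)\{b} + a.b.X)\{a}))\{b} + a.b.(rec X. a.(a.b.X + (b.X)\{b} + a.b.X)\{a}))\{a} ⊢ deadlocked
Partition-refinement fixed point:
  B0 = {m0, n0}
  B1 = {m1, n1}
m0 ∈ B0, n0 ∈ B0 → same block

bisimilar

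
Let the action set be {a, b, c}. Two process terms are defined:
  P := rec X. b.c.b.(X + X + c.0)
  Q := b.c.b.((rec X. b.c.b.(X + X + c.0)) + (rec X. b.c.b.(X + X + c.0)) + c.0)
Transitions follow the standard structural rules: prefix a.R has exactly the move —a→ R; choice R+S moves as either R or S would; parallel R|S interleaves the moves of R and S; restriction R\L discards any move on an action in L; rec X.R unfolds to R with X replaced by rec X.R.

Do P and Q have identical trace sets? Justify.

trace-equivalent

LTS(P): 5 reachable states
  s0 = rec X. b.c.b.(X + X + c.0) | —b→ s1
  s1 = c.b.((rec X. b.c.b.(X + X + c.0)) + (rec X. b.c.b.(X + X + c.0)) + c.0) | —c→ s2
  s2 = b.((rec X. b.c.b.(X + X + c.0)) + (rec X. b.c.b.(X + X + c.0)) + c.0) | —b→ s3
  s3 = (rec X. b.c.b.(X + X + c.0)) + (rec X. b.c.b.(X + X + c.0)) + c.0 | —b→ s1, —c→ s4
  s4 = 0 | ∅
LTS(Q): 5 reachable states
  t0 = b.c.b.((rec X. b.c.b.(X + X + c.0)) + (rec X. b.c.b.(X + X + c.0)) + c.0) | —b→ t1
  t1 = c.b.((rec X. b.c.b.(X + X + c.0)) + (rec X. b.c.b.(X + X + c.0)) + c.0) | —c→ t2
  t2 = b.((rec X. b.c.b.(X + X + c.0)) + (rec X. b.c.b.(X + X + c.0)) + c.0) | —b→ t3
  t3 = (rec X. b.c.b.(X + X + c.0)) + (rec X. b.c.b.(X + X + c.0)) + c.0 | —b→ t1, —c→ t4
  t4 = 0 | ∅
Bisimilarity quotient blocks:
  B0 = {s0, t0}
  B1 = {s1, t1}
  B2 = {s2, t2}
  B3 = {s3, t3}
  B4 = {s4, t4}
s0 ∈ B0, t0 ∈ B0 → same block
Bisimilar ⇒ trace-equivalent.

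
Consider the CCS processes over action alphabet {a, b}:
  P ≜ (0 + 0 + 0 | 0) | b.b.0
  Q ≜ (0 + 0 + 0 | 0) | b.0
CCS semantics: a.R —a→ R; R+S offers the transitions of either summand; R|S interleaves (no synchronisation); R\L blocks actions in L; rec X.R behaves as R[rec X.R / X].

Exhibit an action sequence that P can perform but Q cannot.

bb

Reachable graph of P (3 states):
  p0 = (0 + 0 + 0 | 0) | b.b.0 :: ··b··> p1
  p1 = (0 + 0 + 0 | 0) | b.0 :: ··b··> p2
  p2 = (0 + 0 + 0 | 0) | 0 :: stopped
Reachable graph of Q (2 states):
  q0 = (0 + 0 + 0 | 0) | b.0 :: ··b··> q1
  q1 = (0 + 0 + 0 | 0) | 0 :: stopped
Trace ⟨bb⟩ through P, begin at {p0}:
  [1] b ⇒ {p1}
  [2] b ⇒ {p2}
  — P admits the full trace.
Trace ⟨bb⟩ through Q, begin at {q0}:
  [1] b ⇒ {q1}
  [2] b ⇒ ∅ (Q stuck)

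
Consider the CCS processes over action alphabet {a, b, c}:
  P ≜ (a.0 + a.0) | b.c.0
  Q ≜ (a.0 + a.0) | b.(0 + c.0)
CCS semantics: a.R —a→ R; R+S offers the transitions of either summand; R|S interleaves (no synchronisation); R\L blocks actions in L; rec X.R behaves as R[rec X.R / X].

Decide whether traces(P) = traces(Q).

trace-equivalent

P's transition system — 6 states:
  s0 = (a.0 + a.0) | b.c.0 has moves =a=> s1, =b=> s2
  s1 = 0 | b.c.0 has moves =b=> s3
  s2 = (a.0 + a.0) | c.0 has moves =a=> s3, =c=> s4
  s3 = 0 | c.0 has moves =c=> s5
  s4 = (a.0 + a.0) | 0 has moves =a=> s5
  s5 = 0 | 0 has moves (no moves)
Q's transition system — 6 states:
  t0 = (a.0 + a.0) | b.(0 + c.0) has moves =a=> t1, =b=> t2
  t1 = 0 | b.(0 + c.0) has moves =b=> t3
  t2 = (a.0 + a.0) | (0 + c.0) has moves =a=> t3, =c=> t4
  t3 = 0 | (0 + c.0) has moves =c=> t5
  t4 = (a.0 + a.0) | 0 has moves =a=> t5
  t5 = 0 | 0 has moves (no moves)
Partition-refinement fixed point:
  B0 = {s0, t0}
  B1 = {s2, t2}
  B2 = {s3, t3}
  B3 = {s5, t5}
  B4 = {s4, t4}
  B5 = {s1, t1}
s0 ∈ B0, t0 ∈ B0 → same block
Bisimilar ⇒ trace-equivalent.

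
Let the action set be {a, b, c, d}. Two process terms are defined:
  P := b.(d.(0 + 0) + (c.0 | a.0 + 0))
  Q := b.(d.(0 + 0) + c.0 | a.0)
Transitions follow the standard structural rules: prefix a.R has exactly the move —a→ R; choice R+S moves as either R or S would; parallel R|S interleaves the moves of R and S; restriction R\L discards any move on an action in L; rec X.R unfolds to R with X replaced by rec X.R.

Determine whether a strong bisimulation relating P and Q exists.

LTS(P): 6 reachable states
  u0 = b.(d.(0 + 0) + (c.0 | a.0 + 0)) → ··b··> u1
  u1 = d.(0 + 0) + (c.0 | a.0 + 0) → ··a··> u2, ··c··> u3, ··d··> u4
  u2 = c.0 | 0 → ··c··> u5
  u3 = 0 | a.0 → ··a··> u5
  u4 = 0 + 0 → (no moves)
  u5 = 0 | 0 → (no moves)
LTS(Q): 6 reachable states
  v0 = b.(d.(0 + 0) + c.0 | a.0) → ··b··> v1
  v1 = d.(0 + 0) + c.0 | a.0 → ··a··> v2, ··c··> v3, ··d··> v4
  v2 = c.0 | 0 → ··c··> v5
  v3 = 0 | a.0 → ··a··> v5
  v4 = 0 + 0 → (no moves)
  v5 = 0 | 0 → (no moves)
Partition-refinement fixed point:
  B0 = {u0, v0}
  B1 = {u1, v1}
  B2 = {u2, v2}
  B3 = {u4, u5, v4, v5}
  B4 = {u3, v3}
u0 ∈ B0, v0 ∈ B0 → same block

YES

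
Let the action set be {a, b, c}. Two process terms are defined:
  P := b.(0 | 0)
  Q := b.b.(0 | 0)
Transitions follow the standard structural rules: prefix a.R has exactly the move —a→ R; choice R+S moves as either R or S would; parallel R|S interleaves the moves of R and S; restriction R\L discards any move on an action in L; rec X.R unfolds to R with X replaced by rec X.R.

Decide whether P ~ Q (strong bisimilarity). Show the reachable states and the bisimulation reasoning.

P's transition system — 2 states:
  u0 = b.(0 | 0) has moves -b-> u1
  u1 = 0 | 0 has moves (no moves)
Q's transition system — 3 states:
  v0 = b.b.(0 | 0) has moves -b-> v1
  v1 = b.(0 | 0) has moves -b-> v2
  v2 = 0 | 0 has moves (no moves)
Coarsest stable partition (strong bisimilarity classes):
  B0 = {u0, v1}
  B1 = {u1, v2}
  B2 = {v0}
u0 ∈ B0, v0 ∈ B2 → different blocks

NO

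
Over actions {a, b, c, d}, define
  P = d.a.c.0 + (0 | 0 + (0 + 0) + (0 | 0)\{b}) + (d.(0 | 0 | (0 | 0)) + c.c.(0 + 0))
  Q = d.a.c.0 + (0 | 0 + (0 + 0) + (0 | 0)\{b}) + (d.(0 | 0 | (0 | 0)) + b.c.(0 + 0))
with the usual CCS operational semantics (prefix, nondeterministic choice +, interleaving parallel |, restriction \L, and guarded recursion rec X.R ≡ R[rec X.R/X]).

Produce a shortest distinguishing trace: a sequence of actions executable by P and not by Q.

Reachable graph of P (7 states):
  u0 = d.a.c.0 + (0 | 0 + (0 + 0) + (0 | 0)\{b}) + (d.(0 | 0 | (0 | 0)) + c.c.(0 + 0)) :: —c→ u1, —d→ u2, —d→ u3
  u1 = c.(0 + 0) :: —c→ u4
  u2 = 0 | 0 | (0 | 0) :: ∅
  u3 = a.c.0 :: —a→ u5
  u4 = 0 + 0 :: ∅
  u5 = c.0 :: —c→ u6
  u6 = 0 :: ∅
Reachable graph of Q (7 states):
  v0 = d.a.c.0 + (0 | 0 + (0 + 0) + (0 | 0)\{b}) + (d.(0 | 0 | (0 | 0)) + b.c.(0 + 0)) :: —b→ v1, —d→ v2, —d→ v3
  v1 = c.(0 + 0) :: —c→ v4
  v2 = 0 | 0 | (0 | 0) :: ∅
  v3 = a.c.0 :: —a→ v5
  v4 = 0 + 0 :: ∅
  v5 = c.0 :: —c→ v6
  v6 = 0 :: ∅
Trace ⟨c⟩ through P, begin at {u0}:
  [1] c ⇒ {u1}
  P completes σ.
Trace ⟨c⟩ through Q, begin at {v0}:
  [1] c ⇒ ∅ (Q stuck)

c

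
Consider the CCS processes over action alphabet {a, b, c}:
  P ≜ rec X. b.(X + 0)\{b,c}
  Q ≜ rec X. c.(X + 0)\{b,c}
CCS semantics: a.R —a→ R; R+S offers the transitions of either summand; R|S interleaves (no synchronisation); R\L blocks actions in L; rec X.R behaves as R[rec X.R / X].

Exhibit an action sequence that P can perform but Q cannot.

b

LTS(P): 2 reachable states
  s0 = rec X. b.(X + 0)\{b,c} :: ··b··> s1
  s1 = ((rec X. b.(X + 0)\{b,c}) + 0)\{b,c} :: ·
LTS(Q): 2 reachable states
  t0 = rec X. c.(X + 0)\{b,c} :: ··c··> t1
  t1 = ((rec X. c.(X + 0)\{b,c}) + 0)\{b,c} :: ·
Executing b from P (initial set {s0}):
  after b @ step 1: {s1}
  P completes σ.
Executing b from Q (initial set {t0}):
  after b @ step 1: ∅ (Q stuck)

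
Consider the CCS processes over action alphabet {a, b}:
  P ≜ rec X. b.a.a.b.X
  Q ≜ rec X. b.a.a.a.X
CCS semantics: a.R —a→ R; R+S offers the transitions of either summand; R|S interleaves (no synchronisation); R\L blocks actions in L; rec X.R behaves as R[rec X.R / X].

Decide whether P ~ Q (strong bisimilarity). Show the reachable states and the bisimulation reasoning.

not bisimilar

P's transition system — 4 states:
  m0 = rec X. b.a.a.b.X ⊢ —b→ m1
  m1 = a.a.b.(rec X. b.a.a.b.X) ⊢ —a→ m2
  m2 = a.b.(rec X. b.a.a.b.X) ⊢ —a→ m3
  m3 = b.(rec X. b.a.a.b.X) ⊢ —b→ m0
Q's transition system — 4 states:
  n0 = rec X. b.a.a.a.X ⊢ —b→ n1
  n1 = a.a.a.(rec X. b.a.a.a.X) ⊢ —a→ n2
  n2 = a.a.(rec X. b.a.a.a.X) ⊢ —a→ n3
  n3 = a.(rec X. b.a.a.a.X) ⊢ —a→ n0
Partition-refinement fixed point:
  B0 = {m0}
  B1 = {m1}
  B2 = {m2}
  B3 = {m3}
  B4 = {n0}
  B5 = {n1}
  B6 = {n2}
  B7 = {n3}
m0 ∈ B0, n0 ∈ B4 → different blocks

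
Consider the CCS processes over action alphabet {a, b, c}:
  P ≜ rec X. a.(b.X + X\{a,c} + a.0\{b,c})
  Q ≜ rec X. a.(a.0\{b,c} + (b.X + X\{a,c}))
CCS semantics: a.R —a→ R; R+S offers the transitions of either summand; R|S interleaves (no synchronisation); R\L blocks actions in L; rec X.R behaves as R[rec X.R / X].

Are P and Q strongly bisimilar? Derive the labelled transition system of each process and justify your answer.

YES

P's transition system — 3 states:
  u0 = rec X. a.(b.X + X\{a,c} + a.0\{b,c}) → --a--▸ u1
  u1 = b.(rec X. a.(b.X + X\{a,c} + a.0\{b,c})) + (rec X. a.(b.X + X\{a,c} + a.0\{b,c}))\{a,c} + a.0\{b,c} → --a--▸ u2, --b--▸ u0
  u2 = 0\{b,c} → (no moves)
Q's transition system — 3 states:
  v0 = rec X. a.(a.0\{b,c} + (b.X + X\{a,c})) → --a--▸ v1
  v1 = a.0\{b,c} + (b.(rec X. a.(a.0\{b,c} + (b.X + X\{a,c}))) + (rec X. a.(a.0\{b,c} + (b.X + X\{a,c})))\{a,c}) → --a--▸ v2, --b--▸ v0
  v2 = 0\{b,c} → (no moves)
Partition-refinement fixed point:
  B0 = {u0, v0}
  B1 = {u1, v1}
  B2 = {u2, v2}
u0 ∈ B0, v0 ∈ B0 → same block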